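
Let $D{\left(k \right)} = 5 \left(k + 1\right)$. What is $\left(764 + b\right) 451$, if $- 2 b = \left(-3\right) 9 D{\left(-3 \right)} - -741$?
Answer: $\frac{233167}{2} \approx 1.1658 \cdot 10^{5}$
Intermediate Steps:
$D{\left(k \right)} = 5 + 5 k$ ($D{\left(k \right)} = 5 \left(1 + k\right) = 5 + 5 k$)
$b = - \frac{1011}{2}$ ($b = - \frac{\left(-3\right) 9 \left(5 + 5 \left(-3\right)\right) - -741}{2} = - \frac{- 27 \left(5 - 15\right) + 741}{2} = - \frac{\left(-27\right) \left(-10\right) + 741}{2} = - \frac{270 + 741}{2} = \left(- \frac{1}{2}\right) 1011 = - \frac{1011}{2} \approx -505.5$)
$\left(764 + b\right) 451 = \left(764 - \frac{1011}{2}\right) 451 = \frac{517}{2} \cdot 451 = \frac{233167}{2}$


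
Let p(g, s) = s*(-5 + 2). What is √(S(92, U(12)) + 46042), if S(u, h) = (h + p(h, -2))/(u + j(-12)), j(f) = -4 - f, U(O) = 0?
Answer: √4604206/10 ≈ 214.57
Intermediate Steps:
p(g, s) = -3*s (p(g, s) = s*(-3) = -3*s)
S(u, h) = (6 + h)/(8 + u) (S(u, h) = (h - 3*(-2))/(u + (-4 - 1*(-12))) = (h + 6)/(u + (-4 + 12)) = (6 + h)/(u + 8) = (6 + h)/(8 + u))
√(S(92, U(12)) + 46042) = √((6 + 0)/(8 + 92) + 46042) = √(6/100 + 46042) = √((1/100)*6 + 46042) = √(3/50 + 46042) = √(2302103/50) = √4604206/10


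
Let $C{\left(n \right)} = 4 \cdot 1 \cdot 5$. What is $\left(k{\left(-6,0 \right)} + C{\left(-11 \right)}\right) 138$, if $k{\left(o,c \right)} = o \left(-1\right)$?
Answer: $3588$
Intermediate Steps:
$k{\left(o,c \right)} = - o$
$C{\left(n \right)} = 20$ ($C{\left(n \right)} = 4 \cdot 5 = 20$)
$\left(k{\left(-6,0 \right)} + C{\left(-11 \right)}\right) 138 = \left(\left(-1\right) \left(-6\right) + 20\right) 138 = \left(6 + 20\right) 138 = 26 \cdot 138 = 3588$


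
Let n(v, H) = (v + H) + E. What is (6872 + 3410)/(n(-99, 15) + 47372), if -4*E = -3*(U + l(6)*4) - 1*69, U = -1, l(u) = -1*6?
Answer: 20564/94573 ≈ 0.21744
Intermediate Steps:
l(u) = -6
E = -3/2 (E = -(-3*(-1 - 6*4) - 1*69)/4 = -(-3*(-1 - 24) - 69)/4 = -(-3*(-25) - 69)/4 = -(75 - 69)/4 = -¼*6 = -3/2 ≈ -1.5000)
n(v, H) = -3/2 + H + v (n(v, H) = (v + H) - 3/2 = (H + v) - 3/2 = -3/2 + H + v)
(6872 + 3410)/(n(-99, 15) + 47372) = (6872 + 3410)/((-3/2 + 15 - 99) + 47372) = 10282/(-171/2 + 47372) = 10282/(94573/2) = 10282*(2/94573) = 20564/94573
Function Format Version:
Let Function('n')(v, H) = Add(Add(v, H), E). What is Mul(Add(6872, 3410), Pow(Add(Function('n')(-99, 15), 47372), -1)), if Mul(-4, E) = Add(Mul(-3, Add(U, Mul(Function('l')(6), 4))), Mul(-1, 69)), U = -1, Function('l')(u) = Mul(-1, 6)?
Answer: Rational(20564, 94573) ≈ 0.21744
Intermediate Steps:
Function('l')(u) = -6
E = Rational(-3, 2) (E = Mul(Rational(-1, 4), Add(Mul(-3, Add(-1, Mul(-6, 4))), Mul(-1, 69))) = Mul(Rational(-1, 4), Add(Mul(-3, Add(-1, -24)), -69)) = Mul(Rational(-1, 4), Add(Mul(-3, -25), -69)) = Mul(Rational(-1, 4), Add(75, -69)) = Mul(Rational(-1, 4), 6) = Rational(-3, 2) ≈ -1.5000)
Function('n')(v, H) = Add(Rational(-3, 2), H, v) (Function('n')(v, H) = Add(Add(v, H), Rational(-3, 2)) = Add(Add(H, v), Rational(-3, 2)) = Add(Rational(-3, 2), H, v))
Mul(Add(6872, 3410), Pow(Add(Function('n')(-99, 15), 47372), -1)) = Mul(Add(6872, 3410), Pow(Add(Add(Rational(-3, 2), 15, -99), 47372), -1)) = Mul(10282, Pow(Add(Rational(-171, 2), 47372), -1)) = Mul(10282, Pow(Rational(94573, 2), -1)) = Mul(10282, Rational(2, 94573)) = Rational(20564, 94573)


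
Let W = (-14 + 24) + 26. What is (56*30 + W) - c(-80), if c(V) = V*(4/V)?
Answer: 1712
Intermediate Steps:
W = 36 (W = 10 + 26 = 36)
c(V) = 4
(56*30 + W) - c(-80) = (56*30 + 36) - 1*4 = (1680 + 36) - 4 = 1716 - 4 = 1712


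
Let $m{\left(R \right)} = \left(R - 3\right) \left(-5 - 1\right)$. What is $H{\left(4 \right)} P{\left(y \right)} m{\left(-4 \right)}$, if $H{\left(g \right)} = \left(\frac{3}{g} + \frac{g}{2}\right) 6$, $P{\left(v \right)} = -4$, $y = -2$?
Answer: $-2772$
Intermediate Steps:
$m{\left(R \right)} = 18 - 6 R$ ($m{\left(R \right)} = \left(-3 + R\right) \left(-6\right) = 18 - 6 R$)
$H{\left(g \right)} = 3 g + \frac{18}{g}$ ($H{\left(g \right)} = \left(\frac{3}{g} + g \frac{1}{2}\right) 6 = \left(\frac{3}{g} + \frac{g}{2}\right) 6 = \left(\frac{g}{2} + \frac{3}{g}\right) 6 = 3 g + \frac{18}{g}$)
$H{\left(4 \right)} P{\left(y \right)} m{\left(-4 \right)} = \left(3 \cdot 4 + \frac{18}{4}\right) \left(-4\right) \left(18 - -24\right) = \left(12 + 18 \cdot \frac{1}{4}\right) \left(-4\right) \left(18 + 24\right) = \left(12 + \frac{9}{2}\right) \left(-4\right) 42 = \frac{33}{2} \left(-4\right) 42 = \left(-66\right) 42 = -2772$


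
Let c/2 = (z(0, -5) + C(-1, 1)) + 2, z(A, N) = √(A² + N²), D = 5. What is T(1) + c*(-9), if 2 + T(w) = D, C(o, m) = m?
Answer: -141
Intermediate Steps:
T(w) = 3 (T(w) = -2 + 5 = 3)
c = 16 (c = 2*((√(0² + (-5)²) + 1) + 2) = 2*((√(0 + 25) + 1) + 2) = 2*((√25 + 1) + 2) = 2*((5 + 1) + 2) = 2*(6 + 2) = 2*8 = 16)
T(1) + c*(-9) = 3 + 16*(-9) = 3 - 144 = -141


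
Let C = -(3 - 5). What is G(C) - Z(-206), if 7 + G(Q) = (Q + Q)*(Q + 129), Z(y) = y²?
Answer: -41919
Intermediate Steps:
C = 2 (C = -1*(-2) = 2)
G(Q) = -7 + 2*Q*(129 + Q) (G(Q) = -7 + (Q + Q)*(Q + 129) = -7 + (2*Q)*(129 + Q) = -7 + 2*Q*(129 + Q))
G(C) - Z(-206) = (-7 + 2*2² + 258*2) - 1*(-206)² = (-7 + 2*4 + 516) - 1*42436 = (-7 + 8 + 516) - 42436 = 517 - 42436 = -41919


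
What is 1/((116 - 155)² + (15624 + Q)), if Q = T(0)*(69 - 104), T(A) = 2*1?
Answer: 1/17075 ≈ 5.8565e-5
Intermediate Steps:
T(A) = 2
Q = -70 (Q = 2*(69 - 104) = 2*(-35) = -70)
1/((116 - 155)² + (15624 + Q)) = 1/((116 - 155)² + (15624 - 70)) = 1/((-39)² + 15554) = 1/(1521 + 15554) = 1/17075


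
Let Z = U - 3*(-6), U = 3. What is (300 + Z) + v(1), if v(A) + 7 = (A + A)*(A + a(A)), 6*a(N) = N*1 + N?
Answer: 950/3 ≈ 316.67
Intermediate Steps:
a(N) = N/3 (a(N) = (N*1 + N)/6 = (N + N)/6 = (2*N)/6 = N/3)
v(A) = -7 + 8*A**2/3 (v(A) = -7 + (A + A)*(A + A/3) = -7 + (2*A)*(4*A/3) = -7 + 8*A**2/3)
Z = 21 (Z = 3 - 3*(-6) = 3 + 18 = 21)
(300 + Z) + v(1) = (300 + 21) + (-7 + (8/3)*1**2) = 321 + (-7 + (8/3)*1) = 321 + (-7 + 8/3) = 321 - 13/3 = 950/3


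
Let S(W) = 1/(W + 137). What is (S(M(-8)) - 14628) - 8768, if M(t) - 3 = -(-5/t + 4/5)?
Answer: -129683988/5543 ≈ -23396.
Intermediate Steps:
M(t) = 11/5 + 5/t (M(t) = 3 - (-5/t + 4/5) = 3 - (-5/t + 4*(⅕)) = 3 - (-5/t + ⅘) = 3 - (⅘ - 5/t) = 3 + (-⅘ + 5/t) = 11/5 + 5/t)
S(W) = 1/(137 + W)
(S(M(-8)) - 14628) - 8768 = (1/(137 + (11/5 + 5/(-8))) - 14628) - 8768 = (1/(137 + (11/5 + 5*(-⅛))) - 14628) - 8768 = (1/(137 + (11/5 - 5/8)) - 14628) - 8768 = (1/(137 + 63/40) - 14628) - 8768 = (1/(5543/40) - 14628) - 8768 = (40/5543 - 14628) - 8768 = -81082964/5543 - 8768 = -129683988/5543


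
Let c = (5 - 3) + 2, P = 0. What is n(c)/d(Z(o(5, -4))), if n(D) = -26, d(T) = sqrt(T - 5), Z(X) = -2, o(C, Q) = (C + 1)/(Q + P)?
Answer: 26*I*sqrt(7)/7 ≈ 9.8271*I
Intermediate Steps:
o(C, Q) = (1 + C)/Q (o(C, Q) = (C + 1)/(Q + 0) = (1 + C)/Q)
d(T) = sqrt(-5 + T)
c = 4 (c = 2 + 2 = 4)
n(c)/d(Z(o(5, -4))) = -26/sqrt(-5 - 2) = -26*(-I*sqrt(7)/7) = -(-26)*I*sqrt(7)/7 = 26*I*sqrt(7)/7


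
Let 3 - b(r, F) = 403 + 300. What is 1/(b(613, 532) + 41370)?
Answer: 1/40670 ≈ 2.4588e-5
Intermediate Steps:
b(r, F) = -700 (b(r, F) = 3 - (403 + 300) = 3 - 1*703 = 3 - 703 = -700)
1/(b(613, 532) + 41370) = 1/(-700 + 41370) = 1/40670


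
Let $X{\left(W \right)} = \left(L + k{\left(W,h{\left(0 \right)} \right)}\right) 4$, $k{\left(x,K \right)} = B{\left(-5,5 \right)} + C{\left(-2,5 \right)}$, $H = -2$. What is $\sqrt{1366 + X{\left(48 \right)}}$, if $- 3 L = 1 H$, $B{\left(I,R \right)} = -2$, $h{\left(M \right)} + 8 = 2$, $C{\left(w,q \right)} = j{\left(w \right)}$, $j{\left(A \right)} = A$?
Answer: $\frac{\sqrt{12174}}{3} \approx 36.779$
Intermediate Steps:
$C{\left(w,q \right)} = w$
$h{\left(M \right)} = -6$ ($h{\left(M \right)} = -8 + 2 = -6$)
$k{\left(x,K \right)} = -4$ ($k{\left(x,K \right)} = -2 - 2 = -4$)
$L = \frac{2}{3}$ ($L = - \frac{1 \left(-2\right)}{3} = \left(- \frac{1}{3}\right) \left(-2\right) = \frac{2}{3} \approx 0.66667$)
$X{\left(W \right)} = - \frac{40}{3}$ ($X{\left(W \right)} = \left(\frac{2}{3} - 4\right) 4 = \left(- \frac{10}{3}\right) 4 = - \frac{40}{3}$)
$\sqrt{1366 + X{\left(48 \right)}} = \sqrt{1366 - \frac{40}{3}} = \sqrt{\frac{4058}{3}} = \frac{\sqrt{12174}}{3}$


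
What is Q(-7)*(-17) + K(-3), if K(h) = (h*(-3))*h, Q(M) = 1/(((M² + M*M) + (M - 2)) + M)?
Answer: -2231/82 ≈ -27.207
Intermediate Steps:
Q(M) = 1/(-2 + 2*M + 2*M²) (Q(M) = 1/(((M² + M²) + (-2 + M)) + M) = 1/((2*M² + (-2 + M)) + M) = 1/((-2 + M + 2*M²) + M) = 1/(-2 + 2*M + 2*M²))
K(h) = -3*h² (K(h) = (-3*h)*h = -3*h²)
Q(-7)*(-17) + K(-3) = (1/(2*(-1 - 7 + (-7)²)))*(-17) - 3*(-3)² = (1/(2*(-1 - 7 + 49)))*(-17) - 3*9 = ((½)/41)*(-17) - 27 = ((½)*(1/41))*(-17) - 27 = (1/82)*(-17) - 27 = -17/82 - 27 = -2231/82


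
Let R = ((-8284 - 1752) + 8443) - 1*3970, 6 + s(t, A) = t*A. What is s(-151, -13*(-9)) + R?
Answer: -23236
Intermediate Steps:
s(t, A) = -6 + A*t (s(t, A) = -6 + t*A = -6 + A*t)
R = -5563 (R = (-10036 + 8443) - 3970 = -1593 - 3970 = -5563)
s(-151, -13*(-9)) + R = (-6 - 13*(-9)*(-151)) - 5563 = (-6 + 117*(-151)) - 5563 = (-6 - 17667) - 5563 = -17673 - 5563 = -23236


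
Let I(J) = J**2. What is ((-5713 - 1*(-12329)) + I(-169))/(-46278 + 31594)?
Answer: -35177/14684 ≈ -2.3956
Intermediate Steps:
((-5713 - 1*(-12329)) + I(-169))/(-46278 + 31594) = ((-5713 - 1*(-12329)) + (-169)**2)/(-46278 + 31594) = ((-5713 + 12329) + 28561)/(-14684) = (6616 + 28561)*(-1/14684) = 35177*(-1/14684) = -35177/14684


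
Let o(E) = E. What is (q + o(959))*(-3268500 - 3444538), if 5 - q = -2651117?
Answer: -17803520532078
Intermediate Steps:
q = 2651122 (q = 5 - 1*(-2651117) = 5 + 2651117 = 2651122)
(q + o(959))*(-3268500 - 3444538) = (2651122 + 959)*(-3268500 - 3444538) = 2652081*(-6713038) = -17803520532078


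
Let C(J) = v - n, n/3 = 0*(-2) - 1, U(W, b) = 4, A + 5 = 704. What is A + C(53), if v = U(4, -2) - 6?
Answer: 700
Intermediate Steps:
A = 699 (A = -5 + 704 = 699)
n = -3 (n = 3*(0*(-2) - 1) = 3*(0 - 1) = 3*(-1) = -3)
v = -2 (v = 4 - 6 = -2)
C(J) = 1 (C(J) = -2 - 1*(-3) = -2 + 3 = 1)
A + C(53) = 699 + 1 = 700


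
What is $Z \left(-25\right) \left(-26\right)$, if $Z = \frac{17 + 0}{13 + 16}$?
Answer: $\frac{11050}{29} \approx 381.03$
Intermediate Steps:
$Z = \frac{17}{29} \approx 0.58621$
$Z \left(-25\right) \left(-26\right) = \frac{17}{29} \left(-25\right) \left(-26\right) = \left(- \frac{425}{29}\right) \left(-26\right) = \frac{11050}{29}$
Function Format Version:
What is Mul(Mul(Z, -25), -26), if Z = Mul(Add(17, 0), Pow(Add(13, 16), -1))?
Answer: Rational(11050, 29) ≈ 381.03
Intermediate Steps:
Z = Rational(17, 29) (Z = Mul(17, Pow(29, -1)) = Mul(17, Rational(1, 29)) = Rational(17, 29) ≈ 0.58621)
Mul(Mul(Z, -25), -26) = Mul(Mul(Rational(17, 29), -25), -26) = Mul(Rational(-425, 29), -26) = Rational(11050, 29)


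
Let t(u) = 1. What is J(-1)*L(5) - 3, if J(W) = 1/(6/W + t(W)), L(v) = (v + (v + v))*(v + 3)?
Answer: -27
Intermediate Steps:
L(v) = 3*v*(3 + v) (L(v) = (v + 2*v)*(3 + v) = (3*v)*(3 + v) = 3*v*(3 + v))
J(W) = 1/(1 + 6/W) (J(W) = 1/(6/W + 1) = 1/(1 + 6/W))
J(-1)*L(5) - 3 = (-1/(6 - 1))*(3*5*(3 + 5)) - 3 = (-1/5)*(3*5*8) - 3 = -1*⅕*120 - 3 = -⅕*120 - 3 = -24 - 3 = -27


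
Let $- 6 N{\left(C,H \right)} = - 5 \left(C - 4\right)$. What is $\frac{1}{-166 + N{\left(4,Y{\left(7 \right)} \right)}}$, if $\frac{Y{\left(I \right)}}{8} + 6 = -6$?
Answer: $- \frac{1}{166} \approx -0.0060241$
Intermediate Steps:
$Y{\left(I \right)} = -96$ ($Y{\left(I \right)} = -48 + 8 \left(-6\right) = -48 - 48 = -96$)
$N{\left(C,H \right)} = - \frac{10}{3} + \frac{5 C}{6}$ ($N{\left(C,H \right)} = - \frac{\left(-5\right) \left(C - 4\right)}{6} = - \frac{\left(-5\right) \left(-4 + C\right)}{6} = - \frac{20 - 5 C}{6} = - \frac{10}{3} + \frac{5 C}{6}$)
$\frac{1}{-166 + N{\left(4,Y{\left(7 \right)} \right)}} = \frac{1}{-166 + \left(- \frac{10}{3} + \frac{5}{6} \cdot 4\right)} = \frac{1}{-166 + \left(- \frac{10}{3} + \frac{10}{3}\right)} = \frac{1}{-166 + 0} = \frac{1}{-166} = - \frac{1}{166}$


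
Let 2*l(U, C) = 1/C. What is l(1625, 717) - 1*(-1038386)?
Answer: 1489045525/1434 ≈ 1.0384e+6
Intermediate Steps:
l(U, C) = 1/(2*C)
l(1625, 717) - 1*(-1038386) = (1/2)/717 - 1*(-1038386) = (1/2)*(1/717) + 1038386 = 1/1434 + 1038386 = 1489045525/1434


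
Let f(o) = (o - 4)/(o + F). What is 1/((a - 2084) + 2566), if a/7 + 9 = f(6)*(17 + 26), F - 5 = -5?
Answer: 3/1558 ≈ 0.0019255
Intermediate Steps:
F = 0 (F = 5 - 5 = 0)
f(o) = (-4 + o)/o (f(o) = (o - 4)/(o + 0) = (-4 + o)/o)
a = 112/3 (a = -63 + 7*(((-4 + 6)/6)*(17 + 26)) = -63 + 7*(((⅙)*2)*43) = -63 + 7*((⅓)*43) = -63 + 7*(43/3) = -63 + 301/3 = 112/3 ≈ 37.333)
1/((a - 2084) + 2566) = 1/((112/3 - 2084) + 2566) = 1/(-6140/3 + 2566) = 1/(1558/3) = 3/1558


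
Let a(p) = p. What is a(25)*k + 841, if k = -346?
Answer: -7809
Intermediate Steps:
a(25)*k + 841 = 25*(-346) + 841 = -8650 + 841 = -7809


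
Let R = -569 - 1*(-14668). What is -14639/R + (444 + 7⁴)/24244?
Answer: -314796261/341816156 ≈ -0.92095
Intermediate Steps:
R = 14099 (R = -569 + 14668 = 14099)
-14639/R + (444 + 7⁴)/24244 = -14639/14099 + (444 + 7⁴)/24244 = -14639*1/14099 + (444 + 2401)*(1/24244) = -14639/14099 + 2845*(1/24244) = -14639/14099 + 2845/24244 = -314796261/341816156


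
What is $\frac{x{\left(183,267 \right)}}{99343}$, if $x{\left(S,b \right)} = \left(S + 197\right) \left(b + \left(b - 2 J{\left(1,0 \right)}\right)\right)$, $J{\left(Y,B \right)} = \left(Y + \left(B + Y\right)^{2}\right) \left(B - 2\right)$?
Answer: $\frac{205960}{99343} \approx 2.0732$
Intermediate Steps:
$J{\left(Y,B \right)} = \left(-2 + B\right) \left(Y + \left(B + Y\right)^{2}\right)$ ($J{\left(Y,B \right)} = \left(Y + \left(B + Y\right)^{2}\right) \left(-2 + B\right) = \left(-2 + B\right) \left(Y + \left(B + Y\right)^{2}\right)$)
$x{\left(S,b \right)} = \left(8 + 2 b\right) \left(197 + S\right)$ ($x{\left(S,b \right)} = \left(S + 197\right) \left(b + \left(b - 2 \left(\left(-2\right) 1 - 2 \left(0 + 1\right)^{2} + 0 \cdot 1 + 0 \left(0 + 1\right)^{2}\right)\right)\right) = \left(197 + S\right) \left(b + \left(b - 2 \left(-2 - 2 \cdot 1^{2} + 0 + 0 \cdot 1^{2}\right)\right)\right) = \left(197 + S\right) \left(b + \left(b - 2 \left(-2 - 2 + 0 + 0 \cdot 1\right)\right)\right) = \left(197 + S\right) \left(b + \left(b - 2 \left(-2 - 2 + 0 + 0\right)\right)\right) = \left(197 + S\right) \left(b + \left(b - -8\right)\right) = \left(197 + S\right) \left(b + \left(b + 8\right)\right) = \left(197 + S\right) \left(b + \left(8 + b\right)\right) = \left(197 + S\right) \left(8 + 2 b\right) = \left(8 + 2 b\right) \left(197 + S\right)$)
$\frac{x{\left(183,267 \right)}}{99343} = \frac{1576 + 8 \cdot 183 + 394 \cdot 267 + 2 \cdot 183 \cdot 267}{99343} = \left(1576 + 1464 + 105198 + 97722\right) \frac{1}{99343} = 205960 \cdot \frac{1}{99343} = \frac{205960}{99343}$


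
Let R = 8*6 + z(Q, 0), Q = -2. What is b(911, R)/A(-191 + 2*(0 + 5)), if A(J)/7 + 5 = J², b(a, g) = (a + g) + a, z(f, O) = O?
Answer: 935/114646 ≈ 0.0081555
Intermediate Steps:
R = 48 (R = 8*6 + 0 = 48 + 0 = 48)
b(a, g) = g + 2*a
A(J) = -35 + 7*J²
b(911, R)/A(-191 + 2*(0 + 5)) = (48 + 2*911)/(-35 + 7*(-191 + 2*(0 + 5))²) = (48 + 1822)/(-35 + 7*(-191 + 2*5)²) = 1870/(-35 + 7*(-191 + 10)²) = 1870/(-35 + 7*(-181)²) = 1870/(-35 + 7*32761) = 1870/(-35 + 229327) = 1870/229292 = 1870*(1/229292) = 935/114646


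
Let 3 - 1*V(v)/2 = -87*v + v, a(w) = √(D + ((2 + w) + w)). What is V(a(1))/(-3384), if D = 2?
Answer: -1/564 - 43*√6/846 ≈ -0.12627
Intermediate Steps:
a(w) = √(4 + 2*w) (a(w) = √(2 + ((2 + w) + w)) = √(2 + (2 + 2*w)) = √(4 + 2*w))
V(v) = 6 + 172*v (V(v) = 6 - 2*(-87*v + v) = 6 - (-172)*v = 6 + 172*v)
V(a(1))/(-3384) = (6 + 172*√(4 + 2*1))/(-3384) = (6 + 172*√(4 + 2))*(-1/3384) = (6 + 172*√6)*(-1/3384) = -1/564 - 43*√6/846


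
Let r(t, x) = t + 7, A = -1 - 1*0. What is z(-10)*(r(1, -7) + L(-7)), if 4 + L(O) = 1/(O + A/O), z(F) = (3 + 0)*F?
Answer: -925/8 ≈ -115.63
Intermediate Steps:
z(F) = 3*F
A = -1 (A = -1 + 0 = -1)
r(t, x) = 7 + t
L(O) = -4 + 1/(O - 1/O)
z(-10)*(r(1, -7) + L(-7)) = (3*(-10))*((7 + 1) + (4 - 7 - 4*(-7)**2)/(-1 + (-7)**2)) = -30*(8 + (4 - 7 - 4*49)/(-1 + 49)) = -30*(8 + (4 - 7 - 196)/48) = -30*(8 + (1/48)*(-199)) = -30*(8 - 199/48) = -30*185/48 = -925/8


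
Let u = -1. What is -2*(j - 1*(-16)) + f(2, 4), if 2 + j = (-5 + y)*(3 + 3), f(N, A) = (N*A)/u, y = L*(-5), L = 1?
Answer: 84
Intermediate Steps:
y = -5 (y = 1*(-5) = -5)
f(N, A) = -A*N (f(N, A) = (N*A)/(-1) = (A*N)*(-1) = -A*N)
j = -62 (j = -2 + (-5 - 5)*(3 + 3) = -2 - 10*6 = -2 - 60 = -62)
-2*(j - 1*(-16)) + f(2, 4) = -2*(-62 - 1*(-16)) - 1*4*2 = -2*(-62 + 16) - 8 = -2*(-46) - 8 = 92 - 8 = 84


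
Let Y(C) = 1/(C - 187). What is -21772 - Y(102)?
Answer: -1850619/85 ≈ -21772.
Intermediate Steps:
Y(C) = 1/(-187 + C)
-21772 - Y(102) = -21772 - 1/(-187 + 102) = -21772 - 1/(-85) = -21772 - 1*(-1/85) = -21772 + 1/85 = -1850619/85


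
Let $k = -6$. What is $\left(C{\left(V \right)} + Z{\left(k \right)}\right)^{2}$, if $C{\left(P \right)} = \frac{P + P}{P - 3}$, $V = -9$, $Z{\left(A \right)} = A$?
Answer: $\frac{81}{4} \approx 20.25$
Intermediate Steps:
$C{\left(P \right)} = \frac{2 P}{-3 + P}$
$\left(C{\left(V \right)} + Z{\left(k \right)}\right)^{2} = \left(2 \left(-9\right) \frac{1}{-3 - 9} - 6\right)^{2} = \left(2 \left(-9\right) \frac{1}{-12} - 6\right)^{2} = \left(2 \left(-9\right) \left(- \frac{1}{12}\right) - 6\right)^{2} = \left(\frac{3}{2} - 6\right)^{2} = \left(- \frac{9}{2}\right)^{2} = \frac{81}{4}$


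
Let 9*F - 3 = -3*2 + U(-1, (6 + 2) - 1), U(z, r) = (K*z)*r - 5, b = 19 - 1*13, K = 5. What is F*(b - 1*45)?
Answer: 559/3 ≈ 186.33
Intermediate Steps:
b = 6 (b = 19 - 13 = 6)
U(z, r) = -5 + 5*r*z (U(z, r) = (5*z)*r - 5 = 5*r*z - 5 = -5 + 5*r*z)
F = -43/9 (F = 1/3 + (-3*2 + (-5 + 5*((6 + 2) - 1)*(-1)))/9 = 1/3 + (-6 + (-5 + 5*(8 - 1)*(-1)))/9 = 1/3 + (-6 + (-5 + 5*7*(-1)))/9 = 1/3 + (-6 + (-5 - 35))/9 = 1/3 + (-6 - 40)/9 = 1/3 + (1/9)*(-46) = 1/3 - 46/9 = -43/9 ≈ -4.7778)
F*(b - 1*45) = -43*(6 - 1*45)/9 = -43*(6 - 45)/9 = -43/9*(-39) = 559/3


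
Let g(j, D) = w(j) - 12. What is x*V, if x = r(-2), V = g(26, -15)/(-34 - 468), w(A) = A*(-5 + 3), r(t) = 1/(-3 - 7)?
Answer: -16/1255 ≈ -0.012749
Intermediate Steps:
r(t) = -⅒ (r(t) = 1/(-10) = -⅒)
w(A) = -2*A (w(A) = A*(-2) = -2*A)
g(j, D) = -12 - 2*j (g(j, D) = -2*j - 12 = -12 - 2*j)
V = 32/251 (V = (-12 - 2*26)/(-34 - 468) = (-12 - 52)/(-502) = -64*(-1/502) = 32/251 ≈ 0.12749)
x = -⅒ ≈ -0.10000
x*V = -⅒*32/251 = -16/1255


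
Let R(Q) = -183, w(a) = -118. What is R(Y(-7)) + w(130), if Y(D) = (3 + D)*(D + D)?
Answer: -301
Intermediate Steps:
Y(D) = 2*D*(3 + D) (Y(D) = (3 + D)*(2*D) = 2*D*(3 + D))
R(Y(-7)) + w(130) = -183 - 118 = -301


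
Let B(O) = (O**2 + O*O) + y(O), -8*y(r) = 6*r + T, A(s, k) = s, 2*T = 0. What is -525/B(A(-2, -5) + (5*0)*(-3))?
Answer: -1050/19 ≈ -55.263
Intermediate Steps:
T = 0 (T = (1/2)*0 = 0)
y(r) = -3*r/4 (y(r) = -(6*r + 0)/8 = -3*r/4)
B(O) = 2*O**2 - 3*O/4 (B(O) = (O**2 + O*O) - 3*O/4 = (O**2 + O**2) - 3*O/4 = 2*O**2 - 3*O/4)
-525/B(A(-2, -5) + (5*0)*(-3)) = -525*4/((-3 + 8*(-2 + (5*0)*(-3)))*(-2 + (5*0)*(-3))) = -525*4/((-3 + 8*(-2 + 0*(-3)))*(-2 + 0*(-3))) = -525*4/((-3 + 8*(-2 + 0))*(-2 + 0)) = -525*(-2/(-3 + 8*(-2))) = -525*(-2/(-3 - 16)) = -525/((1/4)*(-2)*(-19)) = -525/19/2 = -525*2/19 = -1050/19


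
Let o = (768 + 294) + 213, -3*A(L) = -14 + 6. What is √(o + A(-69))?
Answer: √11499/3 ≈ 35.744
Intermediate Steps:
A(L) = 8/3 (A(L) = -(-14 + 6)/3 = -⅓*(-8) = 8/3)
o = 1275 (o = 1062 + 213 = 1275)
√(o + A(-69)) = √(1275 + 8/3) = √(3833/3) = √11499/3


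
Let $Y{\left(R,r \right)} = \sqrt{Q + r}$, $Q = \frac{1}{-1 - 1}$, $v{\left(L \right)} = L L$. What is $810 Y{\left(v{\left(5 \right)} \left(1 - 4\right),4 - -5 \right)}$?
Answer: $405 \sqrt{34} \approx 2361.5$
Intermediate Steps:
$v{\left(L \right)} = L^{2}$
$Q = - \frac{1}{2}$ ($Q = \frac{1}{-2} = - \frac{1}{2} \approx -0.5$)
$Y{\left(R,r \right)} = \sqrt{- \frac{1}{2} + r}$
$810 Y{\left(v{\left(5 \right)} \left(1 - 4\right),4 - -5 \right)} = 810 \frac{\sqrt{-2 + 4 \left(4 - -5\right)}}{2} = 810 \frac{\sqrt{-2 + 4 \left(4 + 5\right)}}{2} = 810 \frac{\sqrt{-2 + 4 \cdot 9}}{2} = 810 \frac{\sqrt{-2 + 36}}{2} = 810 \frac{\sqrt{34}}{2} = 405 \sqrt{34}$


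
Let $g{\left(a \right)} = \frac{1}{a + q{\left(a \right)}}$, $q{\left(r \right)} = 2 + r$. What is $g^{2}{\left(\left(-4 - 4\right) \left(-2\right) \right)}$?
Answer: $\frac{1}{1156} \approx 0.00086505$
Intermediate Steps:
$g{\left(a \right)} = \frac{1}{2 + 2 a}$ ($g{\left(a \right)} = \frac{1}{a + \left(2 + a\right)} = \frac{1}{2 + 2 a}$)
$g^{2}{\left(\left(-4 - 4\right) \left(-2\right) \right)} = \left(\frac{1}{2 \left(1 + \left(-4 - 4\right) \left(-2\right)\right)}\right)^{2} = \left(\frac{1}{2 \left(1 - -16\right)}\right)^{2} = \left(\frac{1}{2 \left(1 + 16\right)}\right)^{2} = \left(\frac{1}{2 \cdot 17}\right)^{2} = \left(\frac{1}{2} \cdot \frac{1}{17}\right)^{2} = \left(\frac{1}{34}\right)^{2} = \frac{1}{1156}$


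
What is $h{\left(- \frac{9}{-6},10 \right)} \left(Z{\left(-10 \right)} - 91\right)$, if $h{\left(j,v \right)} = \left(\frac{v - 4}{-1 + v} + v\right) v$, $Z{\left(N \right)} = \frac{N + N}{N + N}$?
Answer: $-9600$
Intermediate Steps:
$Z{\left(N \right)} = 1$ ($Z{\left(N \right)} = \frac{2 N}{2 N} = 2 N \frac{1}{2 N} = 1$)
$h{\left(j,v \right)} = v \left(v + \frac{-4 + v}{-1 + v}\right)$ ($h{\left(j,v \right)} = \left(\frac{-4 + v}{-1 + v} + v\right) v = \left(v + \frac{-4 + v}{-1 + v}\right) v = v \left(v + \frac{-4 + v}{-1 + v}\right)$)
$h{\left(- \frac{9}{-6},10 \right)} \left(Z{\left(-10 \right)} - 91\right) = \frac{10 \left(-4 + 10^{2}\right)}{-1 + 10} \left(1 - 91\right) = \frac{10 \left(-4 + 100\right)}{9} \left(-90\right) = 10 \cdot \frac{1}{9} \cdot 96 \left(-90\right) = \frac{320}{3} \left(-90\right) = -9600$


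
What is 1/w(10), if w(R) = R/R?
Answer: 1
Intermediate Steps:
w(R) = 1
1/w(10) = 1/1 = 1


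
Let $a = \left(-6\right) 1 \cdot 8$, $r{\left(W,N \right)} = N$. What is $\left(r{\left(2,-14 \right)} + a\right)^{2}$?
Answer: $3844$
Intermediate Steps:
$a = -48$ ($a = \left(-6\right) 8 = -48$)
$\left(r{\left(2,-14 \right)} + a\right)^{2} = \left(-14 - 48\right)^{2} = \left(-62\right)^{2} = 3844$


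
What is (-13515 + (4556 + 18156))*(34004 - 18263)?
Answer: 144769977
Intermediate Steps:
(-13515 + (4556 + 18156))*(34004 - 18263) = (-13515 + 22712)*15741 = 9197*15741 = 144769977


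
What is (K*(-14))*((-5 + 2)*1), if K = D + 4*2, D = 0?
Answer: 336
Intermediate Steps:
K = 8 (K = 0 + 4*2 = 0 + 8 = 8)
(K*(-14))*((-5 + 2)*1) = (8*(-14))*((-5 + 2)*1) = -(-336) = -112*(-3) = 336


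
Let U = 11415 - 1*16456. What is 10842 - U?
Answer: 15883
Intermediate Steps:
U = -5041 (U = 11415 - 16456 = -5041)
10842 - U = 10842 - 1*(-5041) = 10842 + 5041 = 15883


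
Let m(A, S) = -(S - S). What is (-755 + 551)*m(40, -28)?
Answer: 0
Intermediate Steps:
m(A, S) = 0 (m(A, S) = -1*0 = 0)
(-755 + 551)*m(40, -28) = (-755 + 551)*0 = -204*0 = 0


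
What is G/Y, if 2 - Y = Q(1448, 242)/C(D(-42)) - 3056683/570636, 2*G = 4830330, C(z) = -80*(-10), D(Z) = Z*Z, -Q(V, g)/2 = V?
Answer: 34454502373500/156591433 ≈ 2.2003e+5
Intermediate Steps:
Q(V, g) = -2*V
D(Z) = Z²
C(z) = 800
G = 2415165 (G = (½)*4830330 = 2415165)
Y = 156591433/14265900 (Y = 2 - (-2*1448/800 - 3056683/570636) = 2 - (-2896*1/800 - 3056683*1/570636) = 2 - (-181/50 - 3056683/570636) = 2 - 1*(-128059633/14265900) = 2 + 128059633/14265900 = 156591433/14265900 ≈ 10.977)
G/Y = 2415165/(156591433/14265900) = 2415165*(14265900/156591433) = 34454502373500/156591433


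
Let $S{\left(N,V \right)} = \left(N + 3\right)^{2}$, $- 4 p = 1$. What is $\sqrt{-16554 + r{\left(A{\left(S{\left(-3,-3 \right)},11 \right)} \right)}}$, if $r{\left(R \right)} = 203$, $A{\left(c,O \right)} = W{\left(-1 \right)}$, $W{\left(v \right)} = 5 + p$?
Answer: $i \sqrt{16351} \approx 127.87 i$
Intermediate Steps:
$p = - \frac{1}{4}$ ($p = \left(- \frac{1}{4}\right) 1 = - \frac{1}{4} \approx -0.25$)
$W{\left(v \right)} = \frac{19}{4}$ ($W{\left(v \right)} = 5 - \frac{1}{4} = \frac{19}{4}$)
$S{\left(N,V \right)} = \left(3 + N\right)^{2}$
$A{\left(c,O \right)} = \frac{19}{4}$
$\sqrt{-16554 + r{\left(A{\left(S{\left(-3,-3 \right)},11 \right)} \right)}} = \sqrt{-16554 + 203} = \sqrt{-16351} = i \sqrt{16351}$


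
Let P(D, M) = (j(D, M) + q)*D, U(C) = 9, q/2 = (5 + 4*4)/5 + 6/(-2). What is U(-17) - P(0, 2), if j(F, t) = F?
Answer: 9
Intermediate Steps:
q = 12/5 (q = 2*((5 + 4*4)/5 + 6/(-2)) = 2*((5 + 16)*(⅕) + 6*(-½)) = 2*(21*(⅕) - 3) = 2*(21/5 - 3) = 2*(6/5) = 12/5 ≈ 2.4000)
P(D, M) = D*(12/5 + D) (P(D, M) = (D + 12/5)*D = (12/5 + D)*D = D*(12/5 + D))
U(-17) - P(0, 2) = 9 - 0*(12 + 5*0)/5 = 9 - 0*(12 + 0)/5 = 9 - 0*12/5 = 9 - 1*0 = 9 + 0 = 9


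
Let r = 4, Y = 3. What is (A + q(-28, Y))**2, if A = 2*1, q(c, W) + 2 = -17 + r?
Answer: 169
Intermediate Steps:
q(c, W) = -15 (q(c, W) = -2 + (-17 + 4) = -2 - 13 = -15)
A = 2
(A + q(-28, Y))**2 = (2 - 15)**2 = (-13)**2 = 169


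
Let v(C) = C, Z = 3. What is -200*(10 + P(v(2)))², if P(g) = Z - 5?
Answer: -12800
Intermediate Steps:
P(g) = -2 (P(g) = 3 - 5 = -2)
-200*(10 + P(v(2)))² = -200*(10 - 2)² = -200*8² = -200*64 = -12800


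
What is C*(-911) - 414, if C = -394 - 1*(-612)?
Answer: -199012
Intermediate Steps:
C = 218 (C = -394 + 612 = 218)
C*(-911) - 414 = 218*(-911) - 414 = -198598 - 414 = -199012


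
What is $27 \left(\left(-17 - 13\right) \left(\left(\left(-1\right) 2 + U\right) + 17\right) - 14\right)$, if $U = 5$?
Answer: $-16578$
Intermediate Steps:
$27 \left(\left(-17 - 13\right) \left(\left(\left(-1\right) 2 + U\right) + 17\right) - 14\right) = 27 \left(\left(-17 - 13\right) \left(\left(\left(-1\right) 2 + 5\right) + 17\right) - 14\right) = 27 \left(- 30 \left(\left(-2 + 5\right) + 17\right) - 14\right) = 27 \left(- 30 \left(3 + 17\right) - 14\right) = 27 \left(\left(-30\right) 20 - 14\right) = 27 \left(-600 - 14\right) = 27 \left(-614\right) = -16578$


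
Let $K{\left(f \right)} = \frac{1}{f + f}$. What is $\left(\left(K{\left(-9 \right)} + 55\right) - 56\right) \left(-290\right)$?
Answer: $\frac{2755}{9} \approx 306.11$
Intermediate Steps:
$K{\left(f \right)} = \frac{1}{2 f}$
$\left(\left(K{\left(-9 \right)} + 55\right) - 56\right) \left(-290\right) = \left(\left(\frac{1}{2 \left(-9\right)} + 55\right) - 56\right) \left(-290\right) = \left(\left(\frac{1}{2} \left(- \frac{1}{9}\right) + 55\right) - 56\right) \left(-290\right) = \left(\left(- \frac{1}{18} + 55\right) - 56\right) \left(-290\right) = \left(\frac{989}{18} - 56\right) \left(-290\right) = \left(- \frac{19}{18}\right) \left(-290\right) = \frac{2755}{9}$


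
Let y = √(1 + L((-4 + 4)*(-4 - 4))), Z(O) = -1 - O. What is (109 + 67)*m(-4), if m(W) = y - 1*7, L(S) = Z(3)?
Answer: -1232 + 176*I*√3 ≈ -1232.0 + 304.84*I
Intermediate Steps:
L(S) = -4 (L(S) = -1 - 1*3 = -1 - 3 = -4)
y = I*√3 (y = √(1 - 4) = √(-3) = I*√3 ≈ 1.732*I)
m(W) = -7 + I*√3 (m(W) = I*√3 - 1*7 = I*√3 - 7 = -7 + I*√3)
(109 + 67)*m(-4) = (109 + 67)*(-7 + I*√3) = 176*(-7 + I*√3) = -1232 + 176*I*√3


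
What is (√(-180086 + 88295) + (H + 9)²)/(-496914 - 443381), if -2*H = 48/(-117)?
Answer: -128881/1430188695 - 3*I*√10199/940295 ≈ -9.0115e-5 - 0.00032221*I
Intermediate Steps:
H = 8/39 (H = -24/(-117) = -24*(-1)/117 = -½*(-16/39) = 8/39 ≈ 0.20513)
(√(-180086 + 88295) + (H + 9)²)/(-496914 - 443381) = (√(-180086 + 88295) + (8/39 + 9)²)/(-496914 - 443381) = (√(-91791) + (359/39)²)/(-940295) = (3*I*√10199 + 128881/1521)*(-1/940295) = (128881/1521 + 3*I*√10199)*(-1/940295) = -128881/1430188695 - 3*I*√10199/940295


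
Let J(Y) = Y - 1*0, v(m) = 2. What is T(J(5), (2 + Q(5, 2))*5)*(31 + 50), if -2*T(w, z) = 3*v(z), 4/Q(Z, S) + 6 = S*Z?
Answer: -243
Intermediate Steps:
Q(Z, S) = 4/(-6 + S*Z)
J(Y) = Y (J(Y) = Y + 0 = Y)
T(w, z) = -3 (T(w, z) = -3*2/2 = -½*6 = -3)
T(J(5), (2 + Q(5, 2))*5)*(31 + 50) = -3*(31 + 50) = -3*81 = -243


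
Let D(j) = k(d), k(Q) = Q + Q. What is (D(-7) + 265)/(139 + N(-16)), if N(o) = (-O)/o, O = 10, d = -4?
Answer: 2056/1117 ≈ 1.8406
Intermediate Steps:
k(Q) = 2*Q
D(j) = -8 (D(j) = 2*(-4) = -8)
N(o) = -10/o (N(o) = (-1*10)/o = -10/o)
(D(-7) + 265)/(139 + N(-16)) = (-8 + 265)/(139 - 10/(-16)) = 257/(139 - 10*(-1/16)) = 257/(139 + 5/8) = 257/(1117/8) = 257*(8/1117) = 2056/1117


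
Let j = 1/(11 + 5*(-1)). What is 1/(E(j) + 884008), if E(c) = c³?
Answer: 216/190945729 ≈ 1.1312e-6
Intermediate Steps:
j = ⅙ (j = 1/(11 - 5) = 1/6 = ⅙ ≈ 0.16667)
1/(E(j) + 884008) = 1/((⅙)³ + 884008) = 1/(1/216 + 884008) = 1/(190945729/216) = 216/190945729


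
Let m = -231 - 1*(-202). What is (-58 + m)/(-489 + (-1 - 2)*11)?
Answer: 1/6 ≈ 0.16667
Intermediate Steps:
m = -29 (m = -231 + 202 = -29)
(-58 + m)/(-489 + (-1 - 2)*11) = (-58 - 29)/(-489 + (-1 - 2)*11) = -87/(-489 - 3*11) = -87/(-489 - 33) = -87/(-522) = -87*(-1/522) = 1/6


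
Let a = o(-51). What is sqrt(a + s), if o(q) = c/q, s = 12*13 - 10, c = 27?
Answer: sqrt(42041)/17 ≈ 12.061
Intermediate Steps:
s = 146 (s = 156 - 10 = 146)
o(q) = 27/q
a = -9/17 (a = 27/(-51) = 27*(-1/51) = -9/17 ≈ -0.52941)
sqrt(a + s) = sqrt(-9/17 + 146) = sqrt(2473/17) = sqrt(42041)/17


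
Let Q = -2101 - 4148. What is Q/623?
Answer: -6249/623 ≈ -10.031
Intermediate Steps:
Q = -6249
Q/623 = -6249/623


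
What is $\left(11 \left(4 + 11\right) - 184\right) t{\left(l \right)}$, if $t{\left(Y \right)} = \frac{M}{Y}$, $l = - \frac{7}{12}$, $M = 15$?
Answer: $\frac{3420}{7} \approx 488.57$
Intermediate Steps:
$l = - \frac{7}{12}$ ($l = \left(-7\right) \frac{1}{12} = - \frac{7}{12} \approx -0.58333$)
$t{\left(Y \right)} = \frac{15}{Y}$
$\left(11 \left(4 + 11\right) - 184\right) t{\left(l \right)} = \left(11 \left(4 + 11\right) - 184\right) \frac{15}{- \frac{7}{12}} = \left(11 \cdot 15 - 184\right) 15 \left(- \frac{12}{7}\right) = \left(165 - 184\right) \left(- \frac{180}{7}\right) = \left(-19\right) \left(- \frac{180}{7}\right) = \frac{3420}{7}$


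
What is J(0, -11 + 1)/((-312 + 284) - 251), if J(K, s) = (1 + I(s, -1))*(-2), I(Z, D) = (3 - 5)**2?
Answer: 10/279 ≈ 0.035842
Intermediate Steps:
I(Z, D) = 4 (I(Z, D) = (-2)**2 = 4)
J(K, s) = -10 (J(K, s) = (1 + 4)*(-2) = 5*(-2) = -10)
J(0, -11 + 1)/((-312 + 284) - 251) = -10/((-312 + 284) - 251) = -10/(-28 - 251) = -10/(-279) = -10*(-1/279) = 10/279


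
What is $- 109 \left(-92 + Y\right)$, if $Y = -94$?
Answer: $20274$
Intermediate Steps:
$- 109 \left(-92 + Y\right) = - 109 \left(-92 - 94\right) = \left(-109\right) \left(-186\right) = 20274$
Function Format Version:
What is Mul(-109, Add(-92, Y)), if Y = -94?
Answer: 20274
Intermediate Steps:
Mul(-109, Add(-92, Y)) = Mul(-109, Add(-92, -94)) = Mul(-109, -186) = 20274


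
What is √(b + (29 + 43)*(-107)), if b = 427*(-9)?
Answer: 3*I*√1283 ≈ 107.46*I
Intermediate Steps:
b = -3843
√(b + (29 + 43)*(-107)) = √(-3843 + (29 + 43)*(-107)) = √(-3843 + 72*(-107)) = √(-3843 - 7704) = √(-11547) = 3*I*√1283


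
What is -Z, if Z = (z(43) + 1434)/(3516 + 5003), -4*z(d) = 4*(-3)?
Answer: -1437/8519 ≈ -0.16868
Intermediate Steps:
z(d) = 3 (z(d) = -(-3) = -¼*(-12) = 3)
Z = 1437/8519 (Z = (3 + 1434)/(3516 + 5003) = 1437/8519 ≈ 0.16868)
-Z = -1*1437/8519 = -1437/8519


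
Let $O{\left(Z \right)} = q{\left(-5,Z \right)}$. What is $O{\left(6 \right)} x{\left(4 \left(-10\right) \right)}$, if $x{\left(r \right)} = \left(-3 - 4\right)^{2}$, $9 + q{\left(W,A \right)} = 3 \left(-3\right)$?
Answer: $-882$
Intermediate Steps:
$q{\left(W,A \right)} = -18$ ($q{\left(W,A \right)} = -9 + 3 \left(-3\right) = -9 - 9 = -18$)
$O{\left(Z \right)} = -18$
$x{\left(r \right)} = 49$ ($x{\left(r \right)} = \left(-7\right)^{2} = 49$)
$O{\left(6 \right)} x{\left(4 \left(-10\right) \right)} = \left(-18\right) 49 = -882$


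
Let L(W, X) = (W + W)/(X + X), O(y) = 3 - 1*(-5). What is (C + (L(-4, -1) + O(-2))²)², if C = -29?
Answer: 13225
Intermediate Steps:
O(y) = 8 (O(y) = 3 + 5 = 8)
L(W, X) = W/X (L(W, X) = (2*W)/((2*X)) = (2*W)*(1/(2*X)) = W/X)
(C + (L(-4, -1) + O(-2))²)² = (-29 + (-4/(-1) + 8)²)² = (-29 + (-4*(-1) + 8)²)² = (-29 + (4 + 8)²)² = (-29 + 12²)² = (-29 + 144)² = 115² = 13225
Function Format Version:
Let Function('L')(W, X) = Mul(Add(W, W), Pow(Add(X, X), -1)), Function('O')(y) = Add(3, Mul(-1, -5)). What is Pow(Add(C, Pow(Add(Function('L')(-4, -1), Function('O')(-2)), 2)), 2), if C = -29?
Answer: 13225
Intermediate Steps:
Function('O')(y) = 8 (Function('O')(y) = Add(3, 5) = 8)
Function('L')(W, X) = Mul(W, Pow(X, -1)) (Function('L')(W, X) = Mul(Mul(2, W), Pow(Mul(2, X), -1)) = Mul(Mul(2, W), Mul(Rational(1, 2), Pow(X, -1))) = Mul(W, Pow(X, -1)))
Pow(Add(C, Pow(Add(Function('L')(-4, -1), Function('O')(-2)), 2)), 2) = Pow(Add(-29, Pow(Add(Mul(-4, Pow(-1, -1)), 8), 2)), 2) = Pow(Add(-29, Pow(Add(Mul(-4, -1), 8), 2)), 2) = Pow(Add(-29, Pow(Add(4, 8), 2)), 2) = Pow(Add(-29, Pow(12, 2)), 2) = Pow(Add(-29, 144), 2) = Pow(115, 2) = 13225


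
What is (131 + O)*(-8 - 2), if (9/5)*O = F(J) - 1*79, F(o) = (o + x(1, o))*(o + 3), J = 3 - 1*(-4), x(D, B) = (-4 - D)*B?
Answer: 6160/9 ≈ 684.44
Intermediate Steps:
x(D, B) = B*(-4 - D)
J = 7 (J = 3 + 4 = 7)
F(o) = -4*o*(3 + o) (F(o) = (o - o*(4 + 1))*(o + 3) = (o - 1*o*5)*(3 + o) = (o - 5*o)*(3 + o) = (-4*o)*(3 + o) = -4*o*(3 + o))
O = -1795/9 (O = 5*(4*7*(-3 - 1*7) - 1*79)/9 = 5*(4*7*(-3 - 7) - 79)/9 = 5*(4*7*(-10) - 79)/9 = 5*(-280 - 79)/9 = (5/9)*(-359) = -1795/9 ≈ -199.44)
(131 + O)*(-8 - 2) = (131 - 1795/9)*(-8 - 2) = -616/9*(-10) = 6160/9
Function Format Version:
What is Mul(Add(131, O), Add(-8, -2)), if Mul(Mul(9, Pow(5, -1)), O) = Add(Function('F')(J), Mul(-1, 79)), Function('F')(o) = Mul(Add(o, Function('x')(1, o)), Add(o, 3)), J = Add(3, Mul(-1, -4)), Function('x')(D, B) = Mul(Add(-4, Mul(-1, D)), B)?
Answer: Rational(6160, 9) ≈ 684.44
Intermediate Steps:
Function('x')(D, B) = Mul(B, Add(-4, Mul(-1, D)))
J = 7 (J = Add(3, 4) = 7)
Function('F')(o) = Mul(-4, o, Add(3, o)) (Function('F')(o) = Mul(Add(o, Mul(-1, o, Add(4, 1))), Add(o, 3)) = Mul(Add(o, Mul(-1, o, 5)), Add(3, o)) = Mul(Add(o, Mul(-5, o)), Add(3, o)) = Mul(Mul(-4, o), Add(3, o)) = Mul(-4, o, Add(3, o)))
O = Rational(-1795, 9) (O = Mul(Rational(5, 9), Add(Mul(4, 7, Add(-3, Mul(-1, 7))), Mul(-1, 79))) = Mul(Rational(5, 9), Add(Mul(4, 7, Add(-3, -7)), -79)) = Mul(Rational(5, 9), Add(Mul(4, 7, -10), -79)) = Mul(Rational(5, 9), Add(-280, -79)) = Mul(Rational(5, 9), -359) = Rational(-1795, 9) ≈ -199.44)
Mul(Add(131, O), Add(-8, -2)) = Mul(Add(131, Rational(-1795, 9)), Add(-8, -2)) = Mul(Rational(-616, 9), -10) = Rational(6160, 9)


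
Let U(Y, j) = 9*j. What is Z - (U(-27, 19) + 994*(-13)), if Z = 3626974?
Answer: 3639725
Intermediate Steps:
Z - (U(-27, 19) + 994*(-13)) = 3626974 - (9*19 + 994*(-13)) = 3626974 - (171 - 12922) = 3626974 - 1*(-12751) = 3626974 + 12751 = 3639725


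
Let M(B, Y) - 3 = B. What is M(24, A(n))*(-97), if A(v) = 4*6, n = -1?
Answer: -2619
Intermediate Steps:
A(v) = 24
M(B, Y) = 3 + B
M(24, A(n))*(-97) = (3 + 24)*(-97) = 27*(-97) = -2619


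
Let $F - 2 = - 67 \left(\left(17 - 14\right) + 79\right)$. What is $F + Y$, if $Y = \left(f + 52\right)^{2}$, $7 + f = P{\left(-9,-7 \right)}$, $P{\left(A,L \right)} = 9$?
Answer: $-2576$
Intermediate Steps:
$f = 2$ ($f = -7 + 9 = 2$)
$F = -5492$ ($F = 2 - 67 \left(\left(17 - 14\right) + 79\right) = 2 - 67 \left(3 + 79\right) = 2 - 5494 = -5492$)
$Y = 2916$ ($Y = \left(2 + 52\right)^{2} = 54^{2} = 2916$)
$F + Y = -5492 + 2916 = -2576$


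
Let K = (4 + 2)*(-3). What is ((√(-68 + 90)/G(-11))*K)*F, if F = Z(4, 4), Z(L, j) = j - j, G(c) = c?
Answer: 0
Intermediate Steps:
Z(L, j) = 0
K = -18 (K = 6*(-3) = -18)
F = 0
((√(-68 + 90)/G(-11))*K)*F = ((√(-68 + 90)/(-11))*(-18))*0 = ((√22*(-1/11))*(-18))*0 = (-√22/11*(-18))*0 = (18*√22/11)*0 = 0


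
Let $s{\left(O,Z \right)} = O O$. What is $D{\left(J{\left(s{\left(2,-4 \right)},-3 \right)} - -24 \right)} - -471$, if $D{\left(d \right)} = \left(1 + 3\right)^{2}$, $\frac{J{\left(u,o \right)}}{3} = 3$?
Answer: $487$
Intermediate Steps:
$s{\left(O,Z \right)} = O^{2}$
$J{\left(u,o \right)} = 9$ ($J{\left(u,o \right)} = 3 \cdot 3 = 9$)
$D{\left(d \right)} = 16$ ($D{\left(d \right)} = 4^{2} = 16$)
$D{\left(J{\left(s{\left(2,-4 \right)},-3 \right)} - -24 \right)} - -471 = 16 - -471 = 16 + 471 = 487$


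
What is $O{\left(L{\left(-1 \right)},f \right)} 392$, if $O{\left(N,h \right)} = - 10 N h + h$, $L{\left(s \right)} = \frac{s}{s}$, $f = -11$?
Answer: $38808$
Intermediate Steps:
$L{\left(s \right)} = 1$
$O{\left(N,h \right)} = h - 10 N h$ ($O{\left(N,h \right)} = - 10 N h + h = h - 10 N h$)
$O{\left(L{\left(-1 \right)},f \right)} 392 = - 11 \left(1 - 10\right) 392 = \left(-11\right) \left(-9\right) 392 = 99 \cdot 392 = 38808$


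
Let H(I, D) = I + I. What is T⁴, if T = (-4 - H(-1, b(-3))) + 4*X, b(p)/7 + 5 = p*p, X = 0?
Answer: 16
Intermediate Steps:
b(p) = -35 + 7*p² (b(p) = -35 + 7*(p*p) = -35 + 7*p²)
H(I, D) = 2*I
T = -2 (T = (-4 - 2*(-1)) + 4*0 = (-4 - 1*(-2)) + 0 = (-4 + 2) + 0 = -2 + 0 = -2)
T⁴ = (-2)⁴ = 16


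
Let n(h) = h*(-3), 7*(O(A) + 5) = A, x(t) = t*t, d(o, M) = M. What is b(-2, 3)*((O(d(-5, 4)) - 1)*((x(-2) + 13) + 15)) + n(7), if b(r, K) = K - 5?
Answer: 2285/7 ≈ 326.43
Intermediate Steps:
x(t) = t²
O(A) = -5 + A/7
n(h) = -3*h
b(r, K) = -5 + K
b(-2, 3)*((O(d(-5, 4)) - 1)*((x(-2) + 13) + 15)) + n(7) = (-5 + 3)*(((-5 + (⅐)*4) - 1)*(((-2)² + 13) + 15)) - 3*7 = -2*((-5 + 4/7) - 1)*((4 + 13) + 15) - 21 = -2*(-31/7 - 1)*(17 + 15) - 21 = -(-76)*32/7 - 21 = -2*(-1216/7) - 21 = 2432/7 - 21 = 2285/7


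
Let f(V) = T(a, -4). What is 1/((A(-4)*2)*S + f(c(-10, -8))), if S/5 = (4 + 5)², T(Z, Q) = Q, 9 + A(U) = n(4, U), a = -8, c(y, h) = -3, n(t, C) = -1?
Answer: -1/8104 ≈ -0.00012340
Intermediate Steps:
A(U) = -10 (A(U) = -9 - 1 = -10)
f(V) = -4
S = 405 (S = 5*(4 + 5)² = 5*9² = 5*81 = 405)
1/((A(-4)*2)*S + f(c(-10, -8))) = 1/(-10*2*405 - 4) = 1/(-20*405 - 4) = 1/(-8100 - 4) = 1/(-8104) = -1/8104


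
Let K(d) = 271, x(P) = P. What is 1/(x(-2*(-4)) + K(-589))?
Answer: 1/279 ≈ 0.0035842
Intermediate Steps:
1/(x(-2*(-4)) + K(-589)) = 1/(-2*(-4) + 271) = 1/(8 + 271) = 1/279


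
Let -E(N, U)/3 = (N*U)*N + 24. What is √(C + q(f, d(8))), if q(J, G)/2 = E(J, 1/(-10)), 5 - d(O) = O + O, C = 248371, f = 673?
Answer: 19*√36010/5 ≈ 721.10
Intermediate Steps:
d(O) = 5 - 2*O (d(O) = 5 - (O + O) = 5 - 2*O)
E(N, U) = -72 - 3*U*N² (E(N, U) = -3*((N*U)*N + 24) = -3*(U*N² + 24) = -3*(24 + U*N²) = -72 - 3*U*N²)
q(J, G) = -144 + 3*J²/5 (q(J, G) = 2*(-72 - 3*J²/(-10)) = 2*(-72 - 3*(-⅒)*J²) = 2*(-72 + 3*J²/10) = -144 + 3*J²/5)
√(C + q(f, d(8))) = √(248371 + (-144 + (⅗)*673²)) = √(248371 + (-144 + (⅗)*452929)) = √(248371 + (-144 + 1358787/5)) = √(248371 + 1358067/5) = √(2599922/5) = 19*√36010/5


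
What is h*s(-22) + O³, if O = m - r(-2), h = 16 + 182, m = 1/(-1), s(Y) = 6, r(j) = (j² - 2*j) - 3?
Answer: 972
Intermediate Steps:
r(j) = -3 + j² - 2*j
m = -1
h = 198
O = -6 (O = -1 - (-3 + (-2)² - 2*(-2)) = -1 - (-3 + 4 + 4) = -1 - 1*5 = -1 - 5 = -6)
h*s(-22) + O³ = 198*6 + (-6)³ = 1188 - 216 = 972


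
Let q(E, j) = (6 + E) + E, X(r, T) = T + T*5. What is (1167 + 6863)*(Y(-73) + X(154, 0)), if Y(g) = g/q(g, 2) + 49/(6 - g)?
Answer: 10139481/1106 ≈ 9167.7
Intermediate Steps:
X(r, T) = 6*T (X(r, T) = T + 5*T = 6*T)
q(E, j) = 6 + 2*E
Y(g) = 49/(6 - g) + g/(6 + 2*g) (Y(g) = g/(6 + 2*g) + 49/(6 - g) = 49/(6 - g) + g/(6 + 2*g))
(1167 + 6863)*(Y(-73) + X(154, 0)) = (1167 + 6863)*((-294 + (-73)² - 104*(-73))/(2*(-6 - 73)*(3 - 73)) + 6*0) = 8030*((½)*(-294 + 5329 + 7592)/(-79*(-70)) + 0) = 8030*((½)*(-1/79)*(-1/70)*12627 + 0) = 8030*(12627/11060 + 0) = 8030*(12627/11060) = 10139481/1106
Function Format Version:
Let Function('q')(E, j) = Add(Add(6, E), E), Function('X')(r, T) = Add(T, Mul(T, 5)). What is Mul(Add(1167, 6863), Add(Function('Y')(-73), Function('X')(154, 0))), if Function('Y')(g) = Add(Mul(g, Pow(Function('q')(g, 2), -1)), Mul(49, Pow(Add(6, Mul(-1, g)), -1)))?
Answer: Rational(10139481, 1106) ≈ 9167.7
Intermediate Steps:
Function('X')(r, T) = Mul(6, T) (Function('X')(r, T) = Add(T, Mul(5, T)) = Mul(6, T))
Function('q')(E, j) = Add(6, Mul(2, E))
Function('Y')(g) = Add(Mul(49, Pow(Add(6, Mul(-1, g)), -1)), Mul(g, Pow(Add(6, Mul(2, g)), -1))) (Function('Y')(g) = Add(Mul(g, Pow(Add(6, Mul(2, g)), -1)), Mul(49, Pow(Add(6, Mul(-1, g)), -1))) = Add(Mul(49, Pow(Add(6, Mul(-1, g)), -1)), Mul(g, Pow(Add(6, Mul(2, g)), -1))))
Mul(Add(1167, 6863), Add(Function('Y')(-73), Function('X')(154, 0))) = Mul(Add(1167, 6863), Add(Mul(Rational(1, 2), Pow(Add(-6, -73), -1), Pow(Add(3, -73), -1), Add(-294, Pow(-73, 2), Mul(-104, -73))), Mul(6, 0))) = Mul(8030, Add(Mul(Rational(1, 2), Pow(-79, -1), Pow(-70, -1), Add(-294, 5329, 7592)), 0)) = Mul(8030, Add(Mul(Rational(1, 2), Rational(-1, 79), Rational(-1, 70), 12627), 0)) = Mul(8030, Add(Rational(12627, 11060), 0)) = Mul(8030, Rational(12627, 11060)) = Rational(10139481, 1106)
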